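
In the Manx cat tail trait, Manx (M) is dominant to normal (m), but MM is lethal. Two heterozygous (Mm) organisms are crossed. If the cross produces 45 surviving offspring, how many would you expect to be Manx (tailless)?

Cross: Mm × Mm
Punnett square offspring (before lethality): 1 MM, 2 Mm, 1 mm
The MM genotype is lethal (embryos die); surviving offspring: 2 Mm, 1 mm
Manx (tailless): 2 out of 3 → fraction 2/3
Expected count = 2/3 × 45 = 30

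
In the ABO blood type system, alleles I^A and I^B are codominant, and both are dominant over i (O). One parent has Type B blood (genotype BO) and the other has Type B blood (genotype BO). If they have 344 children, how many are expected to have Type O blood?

Cross: BO × BO
Possible offspring genotypes: 1 BB, 2 BO, 1 OO
Blood type counts: 3 Type B, 1 Type O
Probability of Type O: 1/4
Expected count = 1/4 × 344 = 86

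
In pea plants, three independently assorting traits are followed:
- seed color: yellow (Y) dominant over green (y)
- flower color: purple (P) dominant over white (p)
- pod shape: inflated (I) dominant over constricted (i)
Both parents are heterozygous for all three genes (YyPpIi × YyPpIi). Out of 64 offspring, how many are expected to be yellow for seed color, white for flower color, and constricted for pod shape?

Trihybrid cross: YyPpIi × YyPpIi
Each trait segregates independently with a 3:1 phenotypic ratio, so each gene contributes 3/4 (dominant) or 1/4 (recessive).
Target: yellow (seed color), white (flower color), constricted (pod shape)
Probability = product of independent per-trait probabilities
= 3/4 × 1/4 × 1/4 = 3/64
Expected count = 3/64 × 64 = 3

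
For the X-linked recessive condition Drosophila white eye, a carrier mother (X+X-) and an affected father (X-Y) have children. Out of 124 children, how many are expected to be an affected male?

Cross: X+X- × X-Y
Offspring: 1 X+X-, 1 X+Y, 1 X-X-, 1 X-Y
Probability of an affected male: 1/4
Expected count = 1/4 × 124 = 31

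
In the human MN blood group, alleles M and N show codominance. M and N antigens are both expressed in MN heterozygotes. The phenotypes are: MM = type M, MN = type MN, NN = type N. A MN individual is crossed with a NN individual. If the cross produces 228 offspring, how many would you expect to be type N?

Punnett square for MN × NN:
Offspring genotypes: 2 MN, 2 NN
Phenotype counts: 2 type MN, 2 type N
type N: 2 out of 4 → fraction 1/2
Expected count = 1/2 × 228 = 114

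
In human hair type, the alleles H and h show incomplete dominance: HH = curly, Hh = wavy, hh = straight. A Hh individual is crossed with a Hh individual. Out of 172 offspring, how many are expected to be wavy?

Punnett square for Hh × Hh:
Offspring genotypes: 1 HH, 2 Hh, 1 hh
Phenotype counts: 1 curly, 2 wavy, 1 straight
wavy: 2 out of 4 → fraction 1/2
Expected count = 1/2 × 172 = 86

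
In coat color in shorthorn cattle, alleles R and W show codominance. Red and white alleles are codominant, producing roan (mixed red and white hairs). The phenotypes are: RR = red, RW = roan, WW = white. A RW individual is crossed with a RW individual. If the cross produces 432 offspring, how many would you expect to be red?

Punnett square for RW × RW:
Offspring genotypes: 1 RR, 2 RW, 1 WW
Phenotype counts: 1 red, 2 roan, 1 white
red: 1 out of 4 → fraction 1/4
Expected count = 1/4 × 432 = 108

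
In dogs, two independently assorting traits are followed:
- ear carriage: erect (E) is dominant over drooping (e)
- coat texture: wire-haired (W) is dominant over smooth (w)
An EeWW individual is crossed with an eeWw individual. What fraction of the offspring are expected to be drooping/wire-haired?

Dihybrid cross EeWW × eeWw — consider each gene separately:
ear carriage: Ee × ee → 2 Ee, 2 ee → 2 E_ : 2 ee (out of 4)
coat texture: WW × Ww → 2 WW, 2 Ww → 4 W_ (out of 4)
Combine (counts out of 4 × 4 = 16): erect/wire-haired (E_W_) = 2×4 = 8; drooping/wire-haired (eeW_) = 2×4 = 8
Phenotype counts (out of 16): 8 erect/wire-haired, 8 drooping/wire-haired
drooping/wire-haired: 8 out of 16
Probability: 8/16 = 1/2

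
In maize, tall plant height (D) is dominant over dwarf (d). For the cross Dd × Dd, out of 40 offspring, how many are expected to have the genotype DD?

Punnett square for Dd × Dd:
Offspring genotypes: 1 DD, 2 Dd, 1 dd
Total offspring: 4
Count with target: 1
Probability: 1/4
Expected count = 1/4 × 40 = 10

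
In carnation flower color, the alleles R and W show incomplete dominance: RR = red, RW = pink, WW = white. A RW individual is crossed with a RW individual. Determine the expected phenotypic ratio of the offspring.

Punnett square for RW × RW:
Offspring genotypes: 1 RR, 2 RW, 1 WW
Phenotype counts: 1 red, 2 pink, 1 white
Ratio: 1 red : 2 pink : 1 white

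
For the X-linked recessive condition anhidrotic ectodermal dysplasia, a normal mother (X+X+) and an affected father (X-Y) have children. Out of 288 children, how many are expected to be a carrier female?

Cross: X+X+ × X-Y
Offspring: 2 X+X-, 2 X+Y
Probability of a carrier female: 2/4 = 1/2
Expected count = 1/2 × 288 = 144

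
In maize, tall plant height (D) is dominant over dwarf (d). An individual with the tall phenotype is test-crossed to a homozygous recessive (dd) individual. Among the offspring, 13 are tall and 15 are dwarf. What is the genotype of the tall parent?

Test cross: ? × dd
Offspring: 13 tall, 15 dwarf — approximately 1:1.
A 1:1 ratio in a test cross indicates the unknown parent is heterozygous (Dd).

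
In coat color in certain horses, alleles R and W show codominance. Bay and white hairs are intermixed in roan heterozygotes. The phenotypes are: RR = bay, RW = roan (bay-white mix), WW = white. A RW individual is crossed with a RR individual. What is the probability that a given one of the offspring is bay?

Punnett square for RW × RR:
Offspring genotypes: 2 RR, 2 RW
Phenotype counts: 2 bay, 2 roan (bay-white mix)
bay: 2 out of 4
Probability: 2/4 = 1/2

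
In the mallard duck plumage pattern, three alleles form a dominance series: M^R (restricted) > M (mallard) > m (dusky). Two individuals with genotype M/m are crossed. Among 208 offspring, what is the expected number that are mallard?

Cross: M/m × M/m
Allele dominance: M^R > M > m
Offspring genotypes: 1 M/M, 2 M/m, 1 m/m
Phenotype counts: 3 mallard, 1 dusky
mallard: 3 out of 4 → fraction 3/4
Expected count = 3/4 × 208 = 156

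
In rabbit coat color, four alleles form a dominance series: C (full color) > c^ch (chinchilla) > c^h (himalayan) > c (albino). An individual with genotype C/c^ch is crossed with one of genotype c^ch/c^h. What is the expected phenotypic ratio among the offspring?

Cross: C/c^ch × c^ch/c^h
Allele dominance: C > c^ch > c^h > c
Offspring genotypes: 1 C/c^ch, 1 C/c^h, 1 c^ch/c^ch, 1 c^ch/c^h
Phenotype counts: 2 full color, 2 chinchilla
Ratio: 1 full color : 1 chinchilla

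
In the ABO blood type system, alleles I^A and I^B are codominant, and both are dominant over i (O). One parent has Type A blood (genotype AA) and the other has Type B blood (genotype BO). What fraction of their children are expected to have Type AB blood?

Cross: AA × BO
Possible offspring genotypes: 2 AB, 2 AO
Blood type counts: 2 Type AB, 2 Type A
Probability of Type AB: 2/4 = 1/2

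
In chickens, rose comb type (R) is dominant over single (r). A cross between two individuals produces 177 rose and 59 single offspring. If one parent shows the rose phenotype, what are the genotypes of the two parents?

Observed offspring: 177 rose, 59 single
The observed ratio simplifies to 3:1. Single (rr) offspring appear, so each parent must contribute one r allele. The parent stated to show rose carries R, so it is Rr. The other parent is then either Rr or rr: Rr × rr would give a 1:1 split, whereas Rr × Rr gives 3:1 — matching the data. So both parents are heterozygous (Rr × Rr).
Parent genotypes: Rr × Rr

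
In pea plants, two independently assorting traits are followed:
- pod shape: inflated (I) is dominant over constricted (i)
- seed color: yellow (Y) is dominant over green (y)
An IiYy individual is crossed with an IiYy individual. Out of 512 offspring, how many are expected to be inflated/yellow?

Dihybrid cross IiYy × IiYy — consider each gene separately:
pod shape: Ii × Ii → 1 II, 2 Ii, 1 ii → 3 I_ : 1 ii (out of 4)
seed color: Yy × Yy → 1 YY, 2 Yy, 1 yy → 3 Y_ : 1 yy (out of 4)
Combine (counts out of 4 × 4 = 16): inflated/yellow (I_Y_) = 3×3 = 9; inflated/green (I_yy) = 3×1 = 3; constricted/yellow (iiY_) = 1×3 = 3; constricted/green (iiyy) = 1×1 = 1
Phenotype counts (out of 16): 9 inflated/yellow, 3 inflated/green, 3 constricted/yellow, 1 constricted/green
inflated/yellow: 9 out of 16 → fraction 9/16
Expected count = 9/16 × 512 = 288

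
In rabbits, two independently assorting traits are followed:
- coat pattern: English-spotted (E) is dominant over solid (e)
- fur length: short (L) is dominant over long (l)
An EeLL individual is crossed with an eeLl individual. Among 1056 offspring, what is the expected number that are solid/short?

Dihybrid cross EeLL × eeLl — consider each gene separately:
coat pattern: Ee × ee → 2 Ee, 2 ee → 2 E_ : 2 ee (out of 4)
fur length: LL × Ll → 2 LL, 2 Ll → 4 L_ (out of 4)
Combine (counts out of 4 × 4 = 16): English-spotted/short (E_L_) = 2×4 = 8; solid/short (eeL_) = 2×4 = 8
Phenotype counts (out of 16): 8 English-spotted/short, 8 solid/short
solid/short: 8 out of 16 → fraction 1/2
Expected count = 1/2 × 1056 = 528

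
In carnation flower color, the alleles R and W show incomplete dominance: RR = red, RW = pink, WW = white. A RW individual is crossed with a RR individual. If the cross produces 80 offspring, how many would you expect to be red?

Punnett square for RW × RR:
Offspring genotypes: 2 RR, 2 RW
Phenotype counts: 2 red, 2 pink
red: 2 out of 4 → fraction 1/2
Expected count = 1/2 × 80 = 40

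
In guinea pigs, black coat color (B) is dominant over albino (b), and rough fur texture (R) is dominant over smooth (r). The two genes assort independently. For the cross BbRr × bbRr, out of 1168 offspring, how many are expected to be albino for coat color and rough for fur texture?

Dihybrid cross BbRr × bbRr — consider each gene separately:
coat color: Bb × bb → 2 Bb, 2 bb → 2 B_ : 2 bb (out of 4)
fur texture: Rr × Rr → 1 RR, 2 Rr, 1 rr → 3 R_ : 1 rr (out of 4)
Looking for: albino (bb) and rough (R_)
P(albino) = 2/4, P(rough) = 3/4
P(both) = 2/4 × 3/4 = 6/16 = 3/8
Expected count = 3/8 × 1168 = 438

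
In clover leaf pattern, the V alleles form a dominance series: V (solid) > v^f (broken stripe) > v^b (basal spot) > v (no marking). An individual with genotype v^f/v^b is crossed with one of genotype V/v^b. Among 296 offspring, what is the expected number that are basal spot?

Cross: v^f/v^b × V/v^b
Allele dominance: V > v^f > v^b > v
Offspring genotypes: 1 V/v^f, 1 v^f/v^b, 1 V/v^b, 1 v^b/v^b
Phenotype counts: 2 solid, 1 broken stripe, 1 basal spot
basal spot: 1 out of 4 → fraction 1/4
Expected count = 1/4 × 296 = 74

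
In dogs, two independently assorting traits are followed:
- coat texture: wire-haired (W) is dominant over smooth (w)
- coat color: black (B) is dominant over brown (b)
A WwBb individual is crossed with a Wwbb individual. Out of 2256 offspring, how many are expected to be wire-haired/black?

Dihybrid cross WwBb × Wwbb — consider each gene separately:
coat texture: Ww × Ww → 1 WW, 2 Ww, 1 ww → 3 W_ : 1 ww (out of 4)
coat color: Bb × bb → 2 Bb, 2 bb → 2 B_ : 2 bb (out of 4)
Combine (counts out of 4 × 4 = 16): wire-haired/black (W_B_) = 3×2 = 6; wire-haired/brown (W_bb) = 3×2 = 6; smooth/black (wwB_) = 1×2 = 2; smooth/brown (wwbb) = 1×2 = 2
Phenotype counts (out of 16): 6 wire-haired/black, 6 wire-haired/brown, 2 smooth/black, 2 smooth/brown
wire-haired/black: 6 out of 16 → fraction 3/8
Expected count = 3/8 × 2256 = 846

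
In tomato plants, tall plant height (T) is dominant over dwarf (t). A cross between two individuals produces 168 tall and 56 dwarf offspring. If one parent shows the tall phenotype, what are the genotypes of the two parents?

Observed offspring: 168 tall, 56 dwarf
The observed ratio simplifies to 3:1. Dwarf (tt) offspring appear, so each parent must contribute one t allele. The parent stated to show tall carries T, so it is Tt. The other parent is then either Tt or tt: Tt × tt would give a 1:1 split, whereas Tt × Tt gives 3:1 — matching the data. So both parents are heterozygous (Tt × Tt).
Parent genotypes: Tt × Tt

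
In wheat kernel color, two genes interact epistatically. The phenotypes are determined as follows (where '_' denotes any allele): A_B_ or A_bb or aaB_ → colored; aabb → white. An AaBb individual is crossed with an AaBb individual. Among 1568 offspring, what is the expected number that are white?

Cross: AaBb × AaBb — consider each gene separately:
A gene: Aa × Aa → 1 AA, 2 Aa, 1 aa → 3 A_ : 1 aa (out of 4)
B gene: Bb × Bb → 1 BB, 2 Bb, 1 bb → 3 B_ : 1 bb (out of 4)
Genotype classes (out of 4 × 4 = 16): A_B_ = 3×3 = 9; A_bb = 3×1 = 3; aaB_ = 1×3 = 3; aabb = 1×1 = 1
Apply the phenotype rules: A_B_ (9) + A_bb (3) + aaB_ (3) → colored; aabb (1) → white
Phenotype counts (out of 16): 15 colored, 1 white
white: 1 out of 16 → fraction 1/16
Expected count = 1/16 × 1568 = 98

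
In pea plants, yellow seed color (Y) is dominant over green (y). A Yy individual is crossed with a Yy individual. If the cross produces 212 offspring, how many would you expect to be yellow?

Punnett square for Yy × Yy:
Offspring genotypes: 1 YY, 2 Yy, 1 yy
yellow: 3, green: 1
yellow: 3 out of 4 → fraction 3/4
Expected count = 3/4 × 212 = 159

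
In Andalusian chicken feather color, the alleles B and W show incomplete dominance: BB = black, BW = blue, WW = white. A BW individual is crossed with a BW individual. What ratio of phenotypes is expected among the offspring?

Punnett square for BW × BW:
Offspring genotypes: 1 BB, 2 BW, 1 WW
Phenotype counts: 1 black, 2 blue, 1 white
Ratio: 1 black : 2 blue : 1 white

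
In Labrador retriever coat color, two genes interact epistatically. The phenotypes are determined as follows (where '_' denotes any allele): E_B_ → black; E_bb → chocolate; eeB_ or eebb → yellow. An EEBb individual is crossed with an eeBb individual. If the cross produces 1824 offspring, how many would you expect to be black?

Cross: EEBb × eeBb — consider each gene separately:
E gene: EE × ee → 4 Ee → 4 E_ (out of 4)
B gene: Bb × Bb → 1 BB, 2 Bb, 1 bb → 3 B_ : 1 bb (out of 4)
Genotype classes (out of 4 × 4 = 16): E_B_ = 4×3 = 12; E_bb = 4×1 = 4
Apply the phenotype rules: E_B_ (12) → black; E_bb (4) → chocolate
Phenotype counts (out of 16): 12 black, 4 chocolate
black: 12 out of 16 → fraction 3/4
Expected count = 3/4 × 1824 = 1368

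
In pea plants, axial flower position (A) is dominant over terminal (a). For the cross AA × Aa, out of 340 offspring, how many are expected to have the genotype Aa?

Punnett square for AA × Aa:
Offspring genotypes: 2 AA, 2 Aa
Total offspring: 4
Count with target: 2
Probability: 2/4 = 1/2
Expected count = 1/2 × 340 = 170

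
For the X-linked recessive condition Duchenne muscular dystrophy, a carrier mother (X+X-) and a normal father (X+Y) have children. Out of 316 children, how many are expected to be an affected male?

Cross: X+X- × X+Y
Offspring: 1 X+X+, 1 X+Y, 1 X+X-, 1 X-Y
Probability of an affected male: 1/4
Expected count = 1/4 × 316 = 79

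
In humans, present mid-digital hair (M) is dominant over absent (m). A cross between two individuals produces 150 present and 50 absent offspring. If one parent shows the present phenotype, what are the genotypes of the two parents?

Observed offspring: 150 present, 50 absent
The observed ratio simplifies to 3:1. Absent (mm) offspring appear, so each parent must contribute one m allele. The parent stated to show present carries M, so it is Mm. The other parent is then either Mm or mm: Mm × mm would give a 1:1 split, whereas Mm × Mm gives 3:1 — matching the data. So both parents are heterozygous (Mm × Mm).
Parent genotypes: Mm × Mm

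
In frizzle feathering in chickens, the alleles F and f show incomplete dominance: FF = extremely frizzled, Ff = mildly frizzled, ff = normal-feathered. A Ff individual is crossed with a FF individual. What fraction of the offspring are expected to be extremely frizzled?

Punnett square for Ff × FF:
Offspring genotypes: 2 FF, 2 Ff
Phenotype counts: 2 extremely frizzled, 2 mildly frizzled
extremely frizzled: 2 out of 4
Probability: 2/4 = 1/2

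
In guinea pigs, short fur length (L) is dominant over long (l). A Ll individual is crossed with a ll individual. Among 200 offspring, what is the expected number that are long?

Punnett square for Ll × ll:
Offspring genotypes: 2 Ll, 2 ll
short: 2, long: 2
long: 2 out of 4 → fraction 1/2
Expected count = 1/2 × 200 = 100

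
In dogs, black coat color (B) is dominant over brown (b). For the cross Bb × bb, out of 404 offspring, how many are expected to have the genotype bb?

Punnett square for Bb × bb:
Offspring genotypes: 2 Bb, 2 bb
Total offspring: 4
Count with target: 2
Probability: 2/4 = 1/2
Expected count = 1/2 × 404 = 202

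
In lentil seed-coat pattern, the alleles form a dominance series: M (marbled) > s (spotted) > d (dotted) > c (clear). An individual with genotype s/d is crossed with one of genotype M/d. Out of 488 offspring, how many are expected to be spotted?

Cross: s/d × M/d
Allele dominance: M > s > d > c
Offspring genotypes: 1 M/s, 1 s/d, 1 M/d, 1 d/d
Phenotype counts: 2 marbled, 1 spotted, 1 dotted
spotted: 1 out of 4 → fraction 1/4
Expected count = 1/4 × 488 = 122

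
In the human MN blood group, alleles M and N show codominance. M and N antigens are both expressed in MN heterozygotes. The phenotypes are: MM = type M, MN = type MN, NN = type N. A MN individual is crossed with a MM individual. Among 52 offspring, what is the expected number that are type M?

Punnett square for MN × MM:
Offspring genotypes: 2 MM, 2 MN
Phenotype counts: 2 type M, 2 type MN
type M: 2 out of 4 → fraction 1/2
Expected count = 1/2 × 52 = 26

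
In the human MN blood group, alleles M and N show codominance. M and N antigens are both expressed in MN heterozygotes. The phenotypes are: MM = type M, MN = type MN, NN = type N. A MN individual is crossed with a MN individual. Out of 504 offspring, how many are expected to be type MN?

Punnett square for MN × MN:
Offspring genotypes: 1 MM, 2 MN, 1 NN
Phenotype counts: 1 type M, 2 type MN, 1 type N
type MN: 2 out of 4 → fraction 1/2
Expected count = 1/2 × 504 = 252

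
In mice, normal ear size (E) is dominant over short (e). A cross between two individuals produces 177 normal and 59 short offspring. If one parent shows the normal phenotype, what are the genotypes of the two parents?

Observed offspring: 177 normal, 59 short
The observed ratio simplifies to 3:1. Short (ee) offspring appear, so each parent must contribute one e allele. The parent stated to show normal carries E, so it is Ee. The other parent is then either Ee or ee: Ee × ee would give a 1:1 split, whereas Ee × Ee gives 3:1 — matching the data. So both parents are heterozygous (Ee × Ee).
Parent genotypes: Ee × Ee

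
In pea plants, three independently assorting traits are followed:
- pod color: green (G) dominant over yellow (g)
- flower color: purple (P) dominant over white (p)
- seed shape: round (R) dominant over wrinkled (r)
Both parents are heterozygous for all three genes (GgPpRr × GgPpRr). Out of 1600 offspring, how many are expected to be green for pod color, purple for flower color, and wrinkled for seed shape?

Trihybrid cross: GgPpRr × GgPpRr
Each trait segregates independently with a 3:1 phenotypic ratio, so each gene contributes 3/4 (dominant) or 1/4 (recessive).
Target: green (pod color), purple (flower color), wrinkled (seed shape)
Probability = product of independent per-trait probabilities
= 3/4 × 3/4 × 1/4 = 9/64
Expected count = 9/64 × 1600 = 225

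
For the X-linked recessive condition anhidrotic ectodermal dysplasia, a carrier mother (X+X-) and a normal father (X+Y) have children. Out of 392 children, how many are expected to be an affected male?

Cross: X+X- × X+Y
Offspring: 1 X+X+, 1 X+Y, 1 X+X-, 1 X-Y
Probability of an affected male: 1/4
Expected count = 1/4 × 392 = 98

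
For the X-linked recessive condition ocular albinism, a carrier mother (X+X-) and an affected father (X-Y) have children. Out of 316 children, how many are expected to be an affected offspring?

Cross: X+X- × X-Y
Offspring: 1 X+X-, 1 X+Y, 1 X-X-, 1 X-Y
Probability of an affected offspring: 2/4 = 1/2
Expected count = 1/2 × 316 = 158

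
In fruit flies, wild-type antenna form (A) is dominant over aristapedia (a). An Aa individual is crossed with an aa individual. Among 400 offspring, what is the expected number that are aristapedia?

Punnett square for Aa × aa:
Offspring genotypes: 2 Aa, 2 aa
wild-type: 2, aristapedia: 2
aristapedia: 2 out of 4 → fraction 1/2
Expected count = 1/2 × 400 = 200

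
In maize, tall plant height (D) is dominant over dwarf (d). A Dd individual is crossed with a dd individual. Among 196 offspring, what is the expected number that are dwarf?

Punnett square for Dd × dd:
Offspring genotypes: 2 Dd, 2 dd
tall: 2, dwarf: 2
dwarf: 2 out of 4 → fraction 1/2
Expected count = 1/2 × 196 = 98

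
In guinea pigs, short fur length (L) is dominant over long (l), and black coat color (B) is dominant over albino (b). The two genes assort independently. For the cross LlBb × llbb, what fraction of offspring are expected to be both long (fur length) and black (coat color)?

Dihybrid cross LlBb × llbb — consider each gene separately:
fur length: Ll × ll → 2 Ll, 2 ll → 2 L_ : 2 ll (out of 4)
coat color: Bb × bb → 2 Bb, 2 bb → 2 B_ : 2 bb (out of 4)
Looking for: long (ll) and black (B_)
P(long) = 2/4, P(black) = 2/4
P(both) = 2/4 × 2/4 = 4/16 = 1/4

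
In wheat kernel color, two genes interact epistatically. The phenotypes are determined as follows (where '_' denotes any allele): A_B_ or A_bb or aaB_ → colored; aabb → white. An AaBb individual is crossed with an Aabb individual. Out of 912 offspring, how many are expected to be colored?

Cross: AaBb × Aabb — consider each gene separately:
A gene: Aa × Aa → 1 AA, 2 Aa, 1 aa → 3 A_ : 1 aa (out of 4)
B gene: Bb × bb → 2 Bb, 2 bb → 2 B_ : 2 bb (out of 4)
Genotype classes (out of 4 × 4 = 16): A_B_ = 3×2 = 6; A_bb = 3×2 = 6; aaB_ = 1×2 = 2; aabb = 1×2 = 2
Apply the phenotype rules: A_B_ (6) + A_bb (6) + aaB_ (2) → colored; aabb (2) → white
Phenotype counts (out of 16): 14 colored, 2 white
colored: 14 out of 16 → fraction 7/8
Expected count = 7/8 × 912 = 798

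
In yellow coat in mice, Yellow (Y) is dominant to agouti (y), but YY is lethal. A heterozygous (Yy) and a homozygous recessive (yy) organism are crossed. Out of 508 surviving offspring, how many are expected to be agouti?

Cross: Yy × yy
Punnett square offspring (before lethality): 2 Yy, 2 yy
No YY offspring are produced in this cross.
agouti: 2 out of 4 → fraction 1/2
Expected count = 1/2 × 508 = 254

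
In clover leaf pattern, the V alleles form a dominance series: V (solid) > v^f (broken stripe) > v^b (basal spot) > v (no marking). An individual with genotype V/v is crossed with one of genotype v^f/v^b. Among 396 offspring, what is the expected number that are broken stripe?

Cross: V/v × v^f/v^b
Allele dominance: V > v^f > v^b > v
Offspring genotypes: 1 V/v^f, 1 V/v^b, 1 v^f/v, 1 v^b/v
Phenotype counts: 2 solid, 1 broken stripe, 1 basal spot
broken stripe: 1 out of 4 → fraction 1/4
Expected count = 1/4 × 396 = 99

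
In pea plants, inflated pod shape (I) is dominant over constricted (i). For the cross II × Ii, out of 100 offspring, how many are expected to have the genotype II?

Punnett square for II × Ii:
Offspring genotypes: 2 II, 2 Ii
Total offspring: 4
Count with target: 2
Probability: 2/4 = 1/2
Expected count = 1/2 × 100 = 50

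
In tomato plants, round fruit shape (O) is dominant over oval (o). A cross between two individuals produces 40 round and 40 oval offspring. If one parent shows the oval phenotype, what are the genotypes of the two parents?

Observed offspring: 40 round, 40 oval
The observed ratio simplifies to 1:1. One parent shows oval, so its genotype must be oo. A 1:1 offspring split requires the other parent to be heterozygous (Oo).
Parent genotypes: oo × Oo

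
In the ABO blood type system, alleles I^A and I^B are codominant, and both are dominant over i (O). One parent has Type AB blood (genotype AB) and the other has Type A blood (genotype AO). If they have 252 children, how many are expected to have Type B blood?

Cross: AB × AO
Possible offspring genotypes: 1 AA, 1 AO, 1 AB, 1 BO
Blood type counts: 2 Type A, 1 Type AB, 1 Type B
Probability of Type B: 1/4
Expected count = 1/4 × 252 = 63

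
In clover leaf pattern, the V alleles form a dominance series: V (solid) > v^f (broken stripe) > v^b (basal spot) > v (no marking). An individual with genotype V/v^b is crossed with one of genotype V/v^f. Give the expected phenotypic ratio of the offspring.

Cross: V/v^b × V/v^f
Allele dominance: V > v^f > v^b > v
Offspring genotypes: 1 V/V, 1 V/v^f, 1 V/v^b, 1 v^f/v^b
Phenotype counts: 3 solid, 1 broken stripe
Ratio: 3 solid : 1 broken stripe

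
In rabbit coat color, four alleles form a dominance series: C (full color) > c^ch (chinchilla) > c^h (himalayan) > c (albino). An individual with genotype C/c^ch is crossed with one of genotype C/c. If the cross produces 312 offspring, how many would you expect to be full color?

Cross: C/c^ch × C/c
Allele dominance: C > c^ch > c^h > c
Offspring genotypes: 1 C/C, 1 C/c, 1 C/c^ch, 1 c^ch/c
Phenotype counts: 3 full color, 1 chinchilla
full color: 3 out of 4 → fraction 3/4
Expected count = 3/4 × 312 = 234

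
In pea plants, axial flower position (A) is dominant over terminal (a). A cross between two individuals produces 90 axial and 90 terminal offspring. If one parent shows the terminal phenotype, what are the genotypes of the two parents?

Observed offspring: 90 axial, 90 terminal
The observed ratio simplifies to 1:1. One parent shows terminal, so its genotype must be aa. A 1:1 offspring split requires the other parent to be heterozygous (Aa).
Parent genotypes: aa × Aa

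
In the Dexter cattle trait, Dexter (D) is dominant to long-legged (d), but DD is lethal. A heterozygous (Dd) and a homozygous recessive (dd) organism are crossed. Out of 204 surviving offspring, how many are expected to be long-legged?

Cross: Dd × dd
Punnett square offspring (before lethality): 2 Dd, 2 dd
No DD offspring are produced in this cross.
long-legged: 2 out of 4 → fraction 1/2
Expected count = 1/2 × 204 = 102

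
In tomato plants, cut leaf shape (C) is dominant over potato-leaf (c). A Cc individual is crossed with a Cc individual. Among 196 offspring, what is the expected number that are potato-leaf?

Punnett square for Cc × Cc:
Offspring genotypes: 1 CC, 2 Cc, 1 cc
cut: 3, potato-leaf: 1
potato-leaf: 1 out of 4 → fraction 1/4
Expected count = 1/4 × 196 = 49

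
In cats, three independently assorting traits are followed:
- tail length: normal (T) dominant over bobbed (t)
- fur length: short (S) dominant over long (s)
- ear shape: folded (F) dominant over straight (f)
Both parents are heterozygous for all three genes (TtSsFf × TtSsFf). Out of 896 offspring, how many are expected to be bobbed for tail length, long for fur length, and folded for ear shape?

Trihybrid cross: TtSsFf × TtSsFf
Each trait segregates independently with a 3:1 phenotypic ratio, so each gene contributes 3/4 (dominant) or 1/4 (recessive).
Target: bobbed (tail length), long (fur length), folded (ear shape)
Probability = product of independent per-trait probabilities
= 1/4 × 1/4 × 3/4 = 3/64
Expected count = 3/64 × 896 = 42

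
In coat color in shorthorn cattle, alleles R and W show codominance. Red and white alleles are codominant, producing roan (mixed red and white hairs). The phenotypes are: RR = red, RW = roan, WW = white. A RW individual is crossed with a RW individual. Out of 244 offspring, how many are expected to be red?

Punnett square for RW × RW:
Offspring genotypes: 1 RR, 2 RW, 1 WW
Phenotype counts: 1 red, 2 roan, 1 white
red: 1 out of 4 → fraction 1/4
Expected count = 1/4 × 244 = 61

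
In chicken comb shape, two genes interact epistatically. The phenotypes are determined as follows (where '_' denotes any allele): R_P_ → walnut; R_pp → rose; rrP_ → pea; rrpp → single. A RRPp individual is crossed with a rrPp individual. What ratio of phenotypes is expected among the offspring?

Cross: RRPp × rrPp — consider each gene separately:
R gene: RR × rr → 4 Rr → 4 R_ (out of 4)
P gene: Pp × Pp → 1 PP, 2 Pp, 1 pp → 3 P_ : 1 pp (out of 4)
Genotype classes (out of 4 × 4 = 16): R_P_ = 4×3 = 12; R_pp = 4×1 = 4
Apply the phenotype rules: R_P_ (12) → walnut; R_pp (4) → rose
Phenotype counts (out of 16): 12 walnut, 4 rose
Ratio: 3 walnut : 1 rose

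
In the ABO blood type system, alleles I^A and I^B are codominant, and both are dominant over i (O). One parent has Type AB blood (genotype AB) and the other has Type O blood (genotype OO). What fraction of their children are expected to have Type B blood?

Cross: AB × OO
Possible offspring genotypes: 2 AO, 2 BO
Blood type counts: 2 Type A, 2 Type B
Probability of Type B: 2/4 = 1/2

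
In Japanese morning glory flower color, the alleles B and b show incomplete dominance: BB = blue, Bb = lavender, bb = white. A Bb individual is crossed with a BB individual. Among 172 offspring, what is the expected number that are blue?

Punnett square for Bb × BB:
Offspring genotypes: 2 BB, 2 Bb
Phenotype counts: 2 blue, 2 lavender
blue: 2 out of 4 → fraction 1/2
Expected count = 1/2 × 172 = 86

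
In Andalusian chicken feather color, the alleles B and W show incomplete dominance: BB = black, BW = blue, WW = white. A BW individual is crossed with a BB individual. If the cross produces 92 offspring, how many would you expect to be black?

Punnett square for BW × BB:
Offspring genotypes: 2 BB, 2 BW
Phenotype counts: 2 black, 2 blue
black: 2 out of 4 → fraction 1/2
Expected count = 1/2 × 92 = 46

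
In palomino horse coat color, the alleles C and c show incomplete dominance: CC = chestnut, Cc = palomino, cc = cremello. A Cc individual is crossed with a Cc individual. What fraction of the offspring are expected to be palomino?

Punnett square for Cc × Cc:
Offspring genotypes: 1 CC, 2 Cc, 1 cc
Phenotype counts: 1 chestnut, 2 palomino, 1 cremello
palomino: 2 out of 4
Probability: 2/4 = 1/2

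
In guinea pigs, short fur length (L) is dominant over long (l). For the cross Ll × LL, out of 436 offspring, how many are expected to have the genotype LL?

Punnett square for Ll × LL:
Offspring genotypes: 2 LL, 2 Ll
Total offspring: 4
Count with target: 2
Probability: 2/4 = 1/2
Expected count = 1/2 × 436 = 218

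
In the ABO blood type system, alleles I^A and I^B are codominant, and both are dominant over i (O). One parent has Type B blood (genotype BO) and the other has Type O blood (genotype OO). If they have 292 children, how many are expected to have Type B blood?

Cross: BO × OO
Possible offspring genotypes: 2 BO, 2 OO
Blood type counts: 2 Type B, 2 Type O
Probability of Type B: 2/4 = 1/2
Expected count = 1/2 × 292 = 146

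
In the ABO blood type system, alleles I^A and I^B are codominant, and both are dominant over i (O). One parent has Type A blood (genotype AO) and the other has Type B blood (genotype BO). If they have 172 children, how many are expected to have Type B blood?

Cross: AO × BO
Possible offspring genotypes: 1 AB, 1 AO, 1 BO, 1 OO
Blood type counts: 1 Type AB, 1 Type A, 1 Type B, 1 Type O
Probability of Type B: 1/4
Expected count = 1/4 × 172 = 43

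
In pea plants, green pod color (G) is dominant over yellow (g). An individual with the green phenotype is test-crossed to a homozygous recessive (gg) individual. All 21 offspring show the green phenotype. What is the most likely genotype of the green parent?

Test cross: ? × gg
All offspring are green.
If the unknown parent were heterozygous (Gg), about half of 21 offspring would be yellow; none are. The unknown parent is most likely homozygous dominant (GG).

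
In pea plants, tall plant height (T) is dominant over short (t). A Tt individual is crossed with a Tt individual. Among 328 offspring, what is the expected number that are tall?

Punnett square for Tt × Tt:
Offspring genotypes: 1 TT, 2 Tt, 1 tt
tall: 3, short: 1
tall: 3 out of 4 → fraction 3/4
Expected count = 3/4 × 328 = 246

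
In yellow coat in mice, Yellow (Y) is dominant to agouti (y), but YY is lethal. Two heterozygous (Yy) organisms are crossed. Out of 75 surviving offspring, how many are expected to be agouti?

Cross: Yy × Yy
Punnett square offspring (before lethality): 1 YY, 2 Yy, 1 yy
The YY genotype is lethal (embryos die); surviving offspring: 2 Yy, 1 yy
agouti: 1 out of 3 → fraction 1/3
Expected count = 1/3 × 75 = 25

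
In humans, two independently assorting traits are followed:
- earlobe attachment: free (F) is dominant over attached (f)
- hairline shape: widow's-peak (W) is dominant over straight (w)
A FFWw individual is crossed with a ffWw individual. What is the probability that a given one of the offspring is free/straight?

Dihybrid cross FFWw × ffWw — consider each gene separately:
earlobe attachment: FF × ff → 4 Ff → 4 F_ (out of 4)
hairline shape: Ww × Ww → 1 WW, 2 Ww, 1 ww → 3 W_ : 1 ww (out of 4)
Combine (counts out of 4 × 4 = 16): free/widow's-peak (F_W_) = 4×3 = 12; free/straight (F_ww) = 4×1 = 4
Phenotype counts (out of 16): 12 free/widow's-peak, 4 free/straight
free/straight: 4 out of 16
Probability: 4/16 = 1/4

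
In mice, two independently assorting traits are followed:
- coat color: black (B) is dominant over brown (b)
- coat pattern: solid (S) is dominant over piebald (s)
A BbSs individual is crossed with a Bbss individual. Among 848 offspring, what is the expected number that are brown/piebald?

Dihybrid cross BbSs × Bbss — consider each gene separately:
coat color: Bb × Bb → 1 BB, 2 Bb, 1 bb → 3 B_ : 1 bb (out of 4)
coat pattern: Ss × ss → 2 Ss, 2 ss → 2 S_ : 2 ss (out of 4)
Combine (counts out of 4 × 4 = 16): black/solid (B_S_) = 3×2 = 6; black/piebald (B_ss) = 3×2 = 6; brown/solid (bbS_) = 1×2 = 2; brown/piebald (bbss) = 1×2 = 2
Phenotype counts (out of 16): 6 black/solid, 6 black/piebald, 2 brown/solid, 2 brown/piebald
brown/piebald: 2 out of 16 → fraction 1/8
Expected count = 1/8 × 848 = 106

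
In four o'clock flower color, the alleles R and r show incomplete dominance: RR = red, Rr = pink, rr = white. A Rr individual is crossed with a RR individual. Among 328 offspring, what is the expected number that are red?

Punnett square for Rr × RR:
Offspring genotypes: 2 RR, 2 Rr
Phenotype counts: 2 red, 2 pink
red: 2 out of 4 → fraction 1/2
Expected count = 1/2 × 328 = 164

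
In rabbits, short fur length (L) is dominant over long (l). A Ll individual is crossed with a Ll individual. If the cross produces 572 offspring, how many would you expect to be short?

Punnett square for Ll × Ll:
Offspring genotypes: 1 LL, 2 Ll, 1 ll
short: 3, long: 1
short: 3 out of 4 → fraction 3/4
Expected count = 3/4 × 572 = 429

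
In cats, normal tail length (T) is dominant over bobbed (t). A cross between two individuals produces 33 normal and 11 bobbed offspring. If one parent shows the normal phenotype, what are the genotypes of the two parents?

Observed offspring: 33 normal, 11 bobbed
The observed ratio simplifies to 3:1. Bobbed (tt) offspring appear, so each parent must contribute one t allele. The parent stated to show normal carries T, so it is Tt. The other parent is then either Tt or tt: Tt × tt would give a 1:1 split, whereas Tt × Tt gives 3:1 — matching the data. So both parents are heterozygous (Tt × Tt).
Parent genotypes: Tt × Tt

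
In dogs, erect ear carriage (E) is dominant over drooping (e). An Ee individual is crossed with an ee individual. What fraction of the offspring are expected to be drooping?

Punnett square for Ee × ee:
Offspring genotypes: 2 Ee, 2 ee
erect: 2, drooping: 2
drooping: 2 out of 4
Probability: 2/4 = 1/2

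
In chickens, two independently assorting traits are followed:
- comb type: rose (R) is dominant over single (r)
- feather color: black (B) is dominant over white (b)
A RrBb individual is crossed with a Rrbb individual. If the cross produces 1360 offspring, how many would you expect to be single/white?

Dihybrid cross RrBb × Rrbb — consider each gene separately:
comb type: Rr × Rr → 1 RR, 2 Rr, 1 rr → 3 R_ : 1 rr (out of 4)
feather color: Bb × bb → 2 Bb, 2 bb → 2 B_ : 2 bb (out of 4)
Combine (counts out of 4 × 4 = 16): rose/black (R_B_) = 3×2 = 6; rose/white (R_bb) = 3×2 = 6; single/black (rrB_) = 1×2 = 2; single/white (rrbb) = 1×2 = 2
Phenotype counts (out of 16): 6 rose/black, 6 rose/white, 2 single/black, 2 single/white
single/white: 2 out of 16 → fraction 1/8
Expected count = 1/8 × 1360 = 170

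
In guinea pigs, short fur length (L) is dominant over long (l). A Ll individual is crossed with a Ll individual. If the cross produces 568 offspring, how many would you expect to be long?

Punnett square for Ll × Ll:
Offspring genotypes: 1 LL, 2 Ll, 1 ll
short: 3, long: 1
long: 1 out of 4 → fraction 1/4
Expected count = 1/4 × 568 = 142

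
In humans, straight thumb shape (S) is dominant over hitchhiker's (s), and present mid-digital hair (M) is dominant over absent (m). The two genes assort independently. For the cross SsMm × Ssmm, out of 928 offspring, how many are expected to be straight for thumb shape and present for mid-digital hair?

Dihybrid cross SsMm × Ssmm — consider each gene separately:
thumb shape: Ss × Ss → 1 SS, 2 Ss, 1 ss → 3 S_ : 1 ss (out of 4)
mid-digital hair: Mm × mm → 2 Mm, 2 mm → 2 M_ : 2 mm (out of 4)
Looking for: straight (S_) and present (M_)
P(straight) = 3/4, P(present) = 2/4
P(both) = 3/4 × 2/4 = 6/16 = 3/8
Expected count = 3/8 × 928 = 348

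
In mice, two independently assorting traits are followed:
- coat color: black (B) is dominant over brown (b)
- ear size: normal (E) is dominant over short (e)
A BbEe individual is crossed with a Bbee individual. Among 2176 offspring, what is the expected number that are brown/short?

Dihybrid cross BbEe × Bbee — consider each gene separately:
coat color: Bb × Bb → 1 BB, 2 Bb, 1 bb → 3 B_ : 1 bb (out of 4)
ear size: Ee × ee → 2 Ee, 2 ee → 2 E_ : 2 ee (out of 4)
Combine (counts out of 4 × 4 = 16): black/normal (B_E_) = 3×2 = 6; black/short (B_ee) = 3×2 = 6; brown/normal (bbE_) = 1×2 = 2; brown/short (bbee) = 1×2 = 2
Phenotype counts (out of 16): 6 black/normal, 6 black/short, 2 brown/normal, 2 brown/short
brown/short: 2 out of 16 → fraction 1/8
Expected count = 1/8 × 2176 = 272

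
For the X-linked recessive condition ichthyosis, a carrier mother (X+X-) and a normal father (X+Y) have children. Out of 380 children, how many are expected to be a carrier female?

Cross: X+X- × X+Y
Offspring: 1 X+X+, 1 X+Y, 1 X+X-, 1 X-Y
Probability of a carrier female: 1/4
Expected count = 1/4 × 380 = 95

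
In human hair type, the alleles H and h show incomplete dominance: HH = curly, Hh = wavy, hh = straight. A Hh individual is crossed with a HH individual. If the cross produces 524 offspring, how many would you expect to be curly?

Punnett square for Hh × HH:
Offspring genotypes: 2 HH, 2 Hh
Phenotype counts: 2 curly, 2 wavy
curly: 2 out of 4 → fraction 1/2
Expected count = 1/2 × 524 = 262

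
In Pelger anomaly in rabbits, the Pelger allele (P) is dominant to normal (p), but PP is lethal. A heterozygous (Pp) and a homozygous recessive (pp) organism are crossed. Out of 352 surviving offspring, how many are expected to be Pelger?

Cross: Pp × pp
Punnett square offspring (before lethality): 2 Pp, 2 pp
No PP offspring are produced in this cross.
Pelger: 2 out of 4 → fraction 1/2
Expected count = 1/2 × 352 = 176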